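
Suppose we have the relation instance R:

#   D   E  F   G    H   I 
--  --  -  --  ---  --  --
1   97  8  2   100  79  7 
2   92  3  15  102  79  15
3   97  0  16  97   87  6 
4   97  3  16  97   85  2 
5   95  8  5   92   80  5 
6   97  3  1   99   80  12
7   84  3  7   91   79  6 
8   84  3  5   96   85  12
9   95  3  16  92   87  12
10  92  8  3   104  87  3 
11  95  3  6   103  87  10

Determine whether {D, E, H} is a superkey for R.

No

Rows 9 and 11 have the same {D, E, H} value (D=95, E=3, H=87) but are distinct tuples, so {D, E, H} does not determine every attribute — not a superkey.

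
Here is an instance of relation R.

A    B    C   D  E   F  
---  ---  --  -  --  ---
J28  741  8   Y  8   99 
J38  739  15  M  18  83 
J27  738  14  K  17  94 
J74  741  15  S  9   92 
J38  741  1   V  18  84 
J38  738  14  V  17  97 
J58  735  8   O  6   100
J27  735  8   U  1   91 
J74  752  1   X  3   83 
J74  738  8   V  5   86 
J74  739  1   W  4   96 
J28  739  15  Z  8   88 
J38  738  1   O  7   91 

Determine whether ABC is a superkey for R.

Yes

All 13 rows have distinct ABC values, so ABC → (all attributes) holds and ABC is a superkey.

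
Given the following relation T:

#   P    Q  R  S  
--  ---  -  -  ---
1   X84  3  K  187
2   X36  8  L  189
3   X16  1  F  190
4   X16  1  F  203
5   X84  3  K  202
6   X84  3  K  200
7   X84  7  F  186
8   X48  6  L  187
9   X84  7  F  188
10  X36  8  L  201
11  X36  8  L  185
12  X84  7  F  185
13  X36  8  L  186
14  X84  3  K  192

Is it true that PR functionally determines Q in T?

(P=X84, R=K): rows 1, 5, 6, 14 → Q = 3, 3, 3, 3 ✓
(P=X36, R=L): rows 2, 10, 11, 13 → Q = 8, 8, 8, 8 ✓
(P=X16, R=F): rows 3, 4 → Q = 1, 1 ✓
(P=X84, R=F): rows 7, 9, 12 → Q = 7, 7, 7 ✓
(P=X48, R=L): row 8 → Q = 6 ✓
Every PR value is associated with a single Q value, so PR → Q holds.

Yes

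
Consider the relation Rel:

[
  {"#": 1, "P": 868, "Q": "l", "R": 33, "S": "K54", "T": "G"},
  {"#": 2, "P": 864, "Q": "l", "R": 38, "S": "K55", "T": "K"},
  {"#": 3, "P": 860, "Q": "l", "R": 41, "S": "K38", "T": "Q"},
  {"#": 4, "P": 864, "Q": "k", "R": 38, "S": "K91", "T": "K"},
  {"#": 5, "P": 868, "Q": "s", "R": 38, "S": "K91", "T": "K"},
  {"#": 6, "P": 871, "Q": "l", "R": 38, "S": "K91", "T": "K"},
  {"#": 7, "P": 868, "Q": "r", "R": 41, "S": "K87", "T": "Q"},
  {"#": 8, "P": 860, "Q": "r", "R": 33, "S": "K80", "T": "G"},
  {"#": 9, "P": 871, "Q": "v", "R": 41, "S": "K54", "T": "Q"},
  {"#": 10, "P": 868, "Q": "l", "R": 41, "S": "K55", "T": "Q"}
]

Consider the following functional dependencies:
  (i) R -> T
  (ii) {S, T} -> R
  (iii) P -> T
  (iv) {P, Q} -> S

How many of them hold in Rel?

2

(i) R -> T: every LHS value maps to a single RHS value — holds.
(ii) {S, T} -> R: every LHS value maps to a single RHS value — holds.
(iii) P -> T: P=868: rows 1, 5, 7, 10 → T takes values {G, K, Q} — violation; P=860: rows 3, 8 → T takes values {Q, G} — violation; P=871: rows 6, 9 → T takes values {K, Q} — violation — fails.
(iv) {P, Q} -> S: (P=868, Q=l): rows 1, 10 → S takes values {K54, K55} — violation — fails.
2 of the 4 dependencies hold.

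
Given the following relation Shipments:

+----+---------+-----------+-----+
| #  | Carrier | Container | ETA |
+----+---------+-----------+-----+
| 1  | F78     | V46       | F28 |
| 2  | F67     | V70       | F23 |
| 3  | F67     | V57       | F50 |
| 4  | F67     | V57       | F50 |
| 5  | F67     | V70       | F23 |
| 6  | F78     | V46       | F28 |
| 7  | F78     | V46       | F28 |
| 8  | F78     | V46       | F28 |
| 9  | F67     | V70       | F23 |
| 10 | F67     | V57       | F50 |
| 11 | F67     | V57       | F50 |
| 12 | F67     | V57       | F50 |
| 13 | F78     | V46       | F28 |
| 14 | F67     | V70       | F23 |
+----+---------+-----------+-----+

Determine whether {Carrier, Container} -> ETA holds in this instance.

(Carrier=F78, Container=V46): rows 1, 6, 7, 8, 13 → ETA = F28, F28, F28, F28, F28 ✓
(Carrier=F67, Container=V70): rows 2, 5, 9, 14 → ETA = F23, F23, F23, F23 ✓
(Carrier=F67, Container=V57): rows 3, 4, 10, 11, 12 → ETA = F50, F50, F50, F50, F50 ✓
Every {Carrier, Container} value is associated with a single ETA value, so {Carrier, Container} -> ETA holds.

Yes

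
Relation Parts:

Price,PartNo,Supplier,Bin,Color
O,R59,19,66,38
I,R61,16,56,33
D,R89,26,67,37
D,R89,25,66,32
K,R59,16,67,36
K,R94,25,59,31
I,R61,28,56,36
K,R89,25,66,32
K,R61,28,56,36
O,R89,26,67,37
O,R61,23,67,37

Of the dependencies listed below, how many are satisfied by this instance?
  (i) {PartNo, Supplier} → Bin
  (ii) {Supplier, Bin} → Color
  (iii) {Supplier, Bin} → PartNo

3

(i) {PartNo, Supplier} → Bin: every LHS value maps to a single RHS value — holds.
(ii) {Supplier, Bin} → Color: every LHS value maps to a single RHS value — holds.
(iii) {Supplier, Bin} → PartNo: every LHS value maps to a single RHS value — holds.
3 of the 3 dependencies hold.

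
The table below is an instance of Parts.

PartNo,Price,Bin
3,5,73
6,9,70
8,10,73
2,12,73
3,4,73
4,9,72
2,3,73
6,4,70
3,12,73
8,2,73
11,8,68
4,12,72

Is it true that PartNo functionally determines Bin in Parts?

PartNo=3: 3 rows → Bin = 73, 73, 73 ✓
PartNo=6: 2 rows → Bin = 70, 70 ✓
PartNo=8: 2 rows → Bin = 73, 73 ✓
PartNo=2: 2 rows → Bin = 73, 73 ✓
PartNo=4: 2 rows → Bin = 72, 72 ✓
PartNo=11: 1 row → Bin = 68 ✓
Every PartNo value is associated with a single Bin value, so PartNo -> Bin holds.

Yes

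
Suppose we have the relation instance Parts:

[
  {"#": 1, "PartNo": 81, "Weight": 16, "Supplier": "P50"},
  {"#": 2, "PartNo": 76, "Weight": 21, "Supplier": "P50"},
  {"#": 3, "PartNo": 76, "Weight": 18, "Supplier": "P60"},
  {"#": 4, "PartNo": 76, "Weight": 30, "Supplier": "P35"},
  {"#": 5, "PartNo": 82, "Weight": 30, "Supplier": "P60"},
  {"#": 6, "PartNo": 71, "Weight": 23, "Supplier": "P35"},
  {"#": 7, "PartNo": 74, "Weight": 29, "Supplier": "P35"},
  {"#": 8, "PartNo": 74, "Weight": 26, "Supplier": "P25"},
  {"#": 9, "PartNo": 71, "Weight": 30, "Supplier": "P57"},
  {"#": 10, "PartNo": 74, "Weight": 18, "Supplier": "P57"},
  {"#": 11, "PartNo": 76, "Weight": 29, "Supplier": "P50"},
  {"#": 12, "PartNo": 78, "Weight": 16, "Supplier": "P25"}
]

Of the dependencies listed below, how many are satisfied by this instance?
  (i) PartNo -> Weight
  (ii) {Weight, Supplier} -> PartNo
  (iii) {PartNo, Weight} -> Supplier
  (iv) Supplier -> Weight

(i) PartNo -> Weight: PartNo=76: rows 2, 3, 4, 11 → Weight takes values {21, 18, 30, 29} — violation; PartNo=71: rows 6, 9 → Weight takes values {23, 30} — violation; PartNo=74: rows 7, 8, 10 → Weight takes values {29, 26, 18} — violation — fails.
(ii) {Weight, Supplier} -> PartNo: every LHS value maps to a single RHS value — holds.
(iii) {PartNo, Weight} -> Supplier: every LHS value maps to a single RHS value — holds.
(iv) Supplier -> Weight: Supplier=P50: rows 1, 2, 11 → Weight takes values {16, 21, 29} — violation; Supplier=P60: rows 3, 5 → Weight takes values {18, 30} — violation; Supplier=P35: rows 4, 6, 7 → Weight takes values {30, 23, 29} — violation; Supplier=P25: rows 8, 12 → Weight takes values {26, 16} — violation; Supplier=P57: rows 9, 10 → Weight takes values {30, 18} — violation — fails.
2 of the 4 dependencies hold.

2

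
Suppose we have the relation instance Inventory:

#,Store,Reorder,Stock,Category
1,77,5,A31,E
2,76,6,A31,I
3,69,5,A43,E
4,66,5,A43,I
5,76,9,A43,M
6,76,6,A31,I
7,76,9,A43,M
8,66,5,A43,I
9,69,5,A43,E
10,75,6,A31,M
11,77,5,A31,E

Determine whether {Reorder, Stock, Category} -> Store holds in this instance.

(Reorder=5, Stock=A31, Category=E): rows 1, 11 → Store = 77, 77 ✓
(Reorder=6, Stock=A31, Category=I): rows 2, 6 → Store = 76, 76 ✓
(Reorder=5, Stock=A43, Category=E): rows 3, 9 → Store = 69, 69 ✓
(Reorder=5, Stock=A43, Category=I): rows 4, 8 → Store = 66, 66 ✓
(Reorder=9, Stock=A43, Category=M): rows 5, 7 → Store = 76, 76 ✓
(Reorder=6, Stock=A31, Category=M): row 10 → Store = 75 ✓
Every {Reorder, Stock, Category} value is associated with a single Store value, so {Reorder, Stock, Category} -> Store holds.

Yes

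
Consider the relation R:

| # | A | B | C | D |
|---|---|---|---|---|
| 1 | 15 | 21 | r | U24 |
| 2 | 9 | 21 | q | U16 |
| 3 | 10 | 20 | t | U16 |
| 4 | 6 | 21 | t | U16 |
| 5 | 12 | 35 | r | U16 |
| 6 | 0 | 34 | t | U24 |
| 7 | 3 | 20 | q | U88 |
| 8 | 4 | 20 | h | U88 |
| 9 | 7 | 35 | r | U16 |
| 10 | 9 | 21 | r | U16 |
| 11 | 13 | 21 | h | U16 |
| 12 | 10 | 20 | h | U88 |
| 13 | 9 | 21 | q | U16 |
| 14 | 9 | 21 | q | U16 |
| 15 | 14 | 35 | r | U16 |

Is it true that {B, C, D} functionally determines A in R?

(B=21, C=r, D=U24): row 1 → A = 15 ✓
(B=21, C=q, D=U16): rows 2, 13, 14 → A = 9, 9, 9 ✓
(B=20, C=t, D=U16): row 3 → A = 10 ✓
(B=21, C=t, D=U16): row 4 → A = 6 ✓
(B=35, C=r, D=U16): rows 5, 9, 15 → A takes values {12, 7, 14} — violation
(B=34, C=t, D=U24): row 6 → A = 0 ✓
(B=20, C=q, D=U88): row 7 → A = 3 ✓
(B=20, C=h, D=U88): rows 8, 12 → A takes values {4, 10} — violation
(B=21, C=r, D=U16): row 10 → A = 9 ✓
(B=21, C=h, D=U16): row 11 → A = 13 ✓
Two rows agree on {B, C, D} but differ on A, so {B, C, D} → A does not hold.

No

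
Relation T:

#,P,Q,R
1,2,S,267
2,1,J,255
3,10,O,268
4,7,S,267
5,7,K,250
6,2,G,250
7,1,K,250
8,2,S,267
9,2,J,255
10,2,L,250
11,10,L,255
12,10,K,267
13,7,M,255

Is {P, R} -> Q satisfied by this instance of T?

No

(P=2, R=267): rows 1, 8 → Q = S, S ✓
(P=1, R=255): row 2 → Q = J ✓
(P=10, R=268): row 3 → Q = O ✓
(P=7, R=267): row 4 → Q = S ✓
(P=7, R=250): row 5 → Q = K ✓
(P=2, R=250): rows 6, 10 → Q takes values {G, L} — violation
(P=1, R=250): row 7 → Q = K ✓
(P=2, R=255): row 9 → Q = J ✓
(P=10, R=255): row 11 → Q = L ✓
(P=10, R=267): row 12 → Q = K ✓
(P=7, R=255): row 13 → Q = M ✓
Two rows agree on {P, R} but differ on Q, so {P, R} -> Q does not hold.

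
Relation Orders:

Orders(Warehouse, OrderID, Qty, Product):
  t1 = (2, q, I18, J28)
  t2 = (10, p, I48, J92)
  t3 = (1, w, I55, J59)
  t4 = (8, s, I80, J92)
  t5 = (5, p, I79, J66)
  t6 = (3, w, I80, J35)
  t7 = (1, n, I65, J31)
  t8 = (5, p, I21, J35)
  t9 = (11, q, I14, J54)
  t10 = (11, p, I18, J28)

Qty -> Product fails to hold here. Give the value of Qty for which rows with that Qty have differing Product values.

Qty=I18: rows 1, 10 → Product = J28, J28 ✓
Qty=I48: row 2 → Product = J92 ✓
Qty=I55: row 3 → Product = J59 ✓
Qty=I80: rows 4, 6 → Product takes values {J92, J35} — violation
Qty=I79: row 5 → Product = J66 ✓
Qty=I65: row 7 → Product = J31 ✓
Qty=I21: row 8 → Product = J35 ✓
Qty=I14: row 9 → Product = J54 ✓
The only Qty value with inconsistent Product is Qty=I80.

I80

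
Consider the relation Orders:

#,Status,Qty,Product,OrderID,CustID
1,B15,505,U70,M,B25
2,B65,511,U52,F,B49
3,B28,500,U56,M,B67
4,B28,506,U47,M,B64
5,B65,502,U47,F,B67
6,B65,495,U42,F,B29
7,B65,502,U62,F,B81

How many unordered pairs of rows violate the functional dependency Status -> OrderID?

Status=B65: all 4 rows agree on OrderID — 0 pairs.
Status=B28: all 2 rows agree on OrderID — 0 pairs.

0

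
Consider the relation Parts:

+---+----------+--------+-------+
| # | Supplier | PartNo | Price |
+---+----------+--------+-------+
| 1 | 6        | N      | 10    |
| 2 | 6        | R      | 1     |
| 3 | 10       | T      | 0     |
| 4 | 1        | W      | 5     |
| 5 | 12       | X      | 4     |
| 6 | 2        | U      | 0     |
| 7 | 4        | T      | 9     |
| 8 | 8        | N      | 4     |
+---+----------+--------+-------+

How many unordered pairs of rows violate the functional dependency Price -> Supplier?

2

Price=0: violating pairs (3,6) — 1 pair.
Price=4: violating pairs (5,8) — 1 pair.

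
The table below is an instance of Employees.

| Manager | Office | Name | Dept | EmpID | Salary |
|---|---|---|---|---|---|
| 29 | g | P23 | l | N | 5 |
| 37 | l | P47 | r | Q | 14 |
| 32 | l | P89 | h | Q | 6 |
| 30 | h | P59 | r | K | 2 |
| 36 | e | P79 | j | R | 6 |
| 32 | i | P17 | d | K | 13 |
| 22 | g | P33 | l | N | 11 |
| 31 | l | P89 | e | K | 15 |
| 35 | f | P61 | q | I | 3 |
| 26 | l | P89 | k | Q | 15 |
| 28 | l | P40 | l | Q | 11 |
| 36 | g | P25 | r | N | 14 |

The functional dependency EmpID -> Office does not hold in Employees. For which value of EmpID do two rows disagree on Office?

K

EmpID=N: 3 rows → Office = g, g, g ✓
EmpID=Q: 4 rows → Office = l, l, l, l ✓
EmpID=K: 3 rows → Office takes values {h, i, l} — violation
EmpID=R: 1 row → Office = e ✓
EmpID=I: 1 row → Office = f ✓
The only EmpID value with inconsistent Office is EmpID=K.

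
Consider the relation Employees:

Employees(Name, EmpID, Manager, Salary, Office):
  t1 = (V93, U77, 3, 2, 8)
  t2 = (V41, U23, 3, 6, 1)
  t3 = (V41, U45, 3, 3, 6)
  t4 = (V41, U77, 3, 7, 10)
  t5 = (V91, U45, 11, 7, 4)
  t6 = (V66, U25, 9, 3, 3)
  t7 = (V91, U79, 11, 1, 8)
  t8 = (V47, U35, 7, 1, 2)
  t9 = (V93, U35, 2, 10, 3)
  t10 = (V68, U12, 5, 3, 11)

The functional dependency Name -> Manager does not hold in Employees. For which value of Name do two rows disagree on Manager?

V93

Name=V93: rows 1, 9 → Manager takes values {3, 2} — violation
Name=V41: rows 2, 3, 4 → Manager = 3, 3, 3 ✓
Name=V91: rows 5, 7 → Manager = 11, 11 ✓
Name=V66: row 6 → Manager = 9 ✓
Name=V47: row 8 → Manager = 7 ✓
Name=V68: row 10 → Manager = 5 ✓
The only Name value with inconsistent Manager is Name=V93.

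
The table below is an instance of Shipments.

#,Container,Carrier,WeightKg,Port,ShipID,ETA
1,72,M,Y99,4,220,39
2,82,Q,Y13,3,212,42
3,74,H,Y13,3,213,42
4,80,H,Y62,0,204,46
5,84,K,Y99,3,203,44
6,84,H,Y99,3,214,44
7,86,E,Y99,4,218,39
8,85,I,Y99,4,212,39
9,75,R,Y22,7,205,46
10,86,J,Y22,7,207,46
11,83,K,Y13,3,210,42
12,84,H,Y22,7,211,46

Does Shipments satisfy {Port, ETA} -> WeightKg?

(Port=4, ETA=39): rows 1, 7, 8 → WeightKg = Y99, Y99, Y99 ✓
(Port=3, ETA=42): rows 2, 3, 11 → WeightKg = Y13, Y13, Y13 ✓
(Port=0, ETA=46): row 4 → WeightKg = Y62 ✓
(Port=3, ETA=44): rows 5, 6 → WeightKg = Y99, Y99 ✓
(Port=7, ETA=46): rows 9, 10, 12 → WeightKg = Y22, Y22, Y22 ✓
Every {Port, ETA} value is associated with a single WeightKg value, so {Port, ETA} -> WeightKg holds.

Yes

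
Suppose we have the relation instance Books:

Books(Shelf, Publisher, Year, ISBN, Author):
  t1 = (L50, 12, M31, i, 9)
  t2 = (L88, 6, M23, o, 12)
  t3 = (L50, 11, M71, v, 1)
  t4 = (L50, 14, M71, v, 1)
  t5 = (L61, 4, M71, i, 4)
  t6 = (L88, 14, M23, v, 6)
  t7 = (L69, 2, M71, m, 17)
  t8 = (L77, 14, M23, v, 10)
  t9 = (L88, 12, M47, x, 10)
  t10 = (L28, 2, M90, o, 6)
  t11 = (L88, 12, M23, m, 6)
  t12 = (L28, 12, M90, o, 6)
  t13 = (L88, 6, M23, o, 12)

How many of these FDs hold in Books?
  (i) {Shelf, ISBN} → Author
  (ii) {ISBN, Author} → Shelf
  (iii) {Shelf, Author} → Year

(i) {Shelf, ISBN} → Author: every LHS value maps to a single RHS value — holds.
(ii) {ISBN, Author} → Shelf: every LHS value maps to a single RHS value — holds.
(iii) {Shelf, Author} → Year: every LHS value maps to a single RHS value — holds.
3 of the 3 dependencies hold.

3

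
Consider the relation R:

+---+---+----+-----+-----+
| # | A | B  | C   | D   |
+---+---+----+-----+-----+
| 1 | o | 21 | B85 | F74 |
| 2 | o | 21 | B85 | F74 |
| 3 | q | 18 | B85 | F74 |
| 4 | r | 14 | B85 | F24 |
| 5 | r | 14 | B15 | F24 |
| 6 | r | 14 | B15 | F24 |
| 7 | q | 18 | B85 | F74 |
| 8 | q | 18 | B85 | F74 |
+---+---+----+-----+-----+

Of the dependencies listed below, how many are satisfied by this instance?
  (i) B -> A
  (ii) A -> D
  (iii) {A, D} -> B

3

(i) B -> A: every LHS value maps to a single RHS value — holds.
(ii) A -> D: every LHS value maps to a single RHS value — holds.
(iii) {A, D} -> B: every LHS value maps to a single RHS value — holds.
3 of the 3 dependencies hold.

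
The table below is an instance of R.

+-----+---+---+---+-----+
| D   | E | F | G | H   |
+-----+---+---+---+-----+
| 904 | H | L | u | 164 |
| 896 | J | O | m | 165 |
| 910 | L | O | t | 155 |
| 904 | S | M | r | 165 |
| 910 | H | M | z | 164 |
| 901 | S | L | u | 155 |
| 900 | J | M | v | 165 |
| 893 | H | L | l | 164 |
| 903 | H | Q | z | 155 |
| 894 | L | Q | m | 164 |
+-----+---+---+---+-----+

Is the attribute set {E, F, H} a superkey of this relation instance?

Two distinct rows share (E=H, F=L, H=164), so {E, F, H} does not determine every attribute — not a superkey.

No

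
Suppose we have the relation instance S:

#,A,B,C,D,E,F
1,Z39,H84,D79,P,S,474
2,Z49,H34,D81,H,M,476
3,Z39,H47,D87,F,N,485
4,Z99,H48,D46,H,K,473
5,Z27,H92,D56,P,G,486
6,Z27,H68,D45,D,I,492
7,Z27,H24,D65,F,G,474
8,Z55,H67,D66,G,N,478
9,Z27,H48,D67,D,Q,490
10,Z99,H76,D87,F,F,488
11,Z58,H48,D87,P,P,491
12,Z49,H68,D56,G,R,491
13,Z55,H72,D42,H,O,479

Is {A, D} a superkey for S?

No

Rows 6 and 9 have the same {A, D} value (A=Z27, D=D) but are distinct tuples, so {A, D} does not determine every attribute — not a superkey.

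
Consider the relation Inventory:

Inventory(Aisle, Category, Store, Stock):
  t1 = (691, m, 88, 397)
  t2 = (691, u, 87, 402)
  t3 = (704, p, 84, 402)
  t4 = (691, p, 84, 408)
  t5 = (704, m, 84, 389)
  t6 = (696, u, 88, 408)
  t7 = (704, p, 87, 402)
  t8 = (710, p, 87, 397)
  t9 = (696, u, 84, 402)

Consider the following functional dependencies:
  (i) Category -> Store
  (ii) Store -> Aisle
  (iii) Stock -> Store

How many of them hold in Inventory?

(i) Category -> Store: Category=m: rows 1, 5 → Store takes values {88, 84} — violation; Category=u: rows 2, 6, 9 → Store takes values {87, 88, 84} — violation; Category=p: rows 3, 4, 7, 8 → Store takes values {84, 87} — violation — fails.
(ii) Store -> Aisle: Store=88: rows 1, 6 → Aisle takes values {691, 696} — violation; Store=87: rows 2, 7, 8 → Aisle takes values {691, 704, 710} — violation; Store=84: rows 3, 4, 5, 9 → Aisle takes values {704, 691, 696} — violation — fails.
(iii) Stock -> Store: Stock=397: rows 1, 8 → Store takes values {88, 87} — violation; Stock=402: rows 2, 3, 7, 9 → Store takes values {87, 84} — violation; Stock=408: rows 4, 6 → Store takes values {84, 88} — violation — fails.
None of the 3 dependencies hold.

0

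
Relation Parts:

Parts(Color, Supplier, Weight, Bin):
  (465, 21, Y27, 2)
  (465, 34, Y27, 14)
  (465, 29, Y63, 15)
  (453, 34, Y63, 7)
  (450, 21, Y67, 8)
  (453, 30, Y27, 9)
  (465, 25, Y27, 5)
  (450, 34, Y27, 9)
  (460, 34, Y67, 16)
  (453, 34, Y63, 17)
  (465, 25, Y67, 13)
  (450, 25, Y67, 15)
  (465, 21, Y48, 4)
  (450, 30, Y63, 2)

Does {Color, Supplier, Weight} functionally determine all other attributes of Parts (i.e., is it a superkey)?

No

Two distinct rows share (Color=453, Supplier=34, Weight=Y63), so {Color, Supplier, Weight} does not determine every attribute — not a superkey.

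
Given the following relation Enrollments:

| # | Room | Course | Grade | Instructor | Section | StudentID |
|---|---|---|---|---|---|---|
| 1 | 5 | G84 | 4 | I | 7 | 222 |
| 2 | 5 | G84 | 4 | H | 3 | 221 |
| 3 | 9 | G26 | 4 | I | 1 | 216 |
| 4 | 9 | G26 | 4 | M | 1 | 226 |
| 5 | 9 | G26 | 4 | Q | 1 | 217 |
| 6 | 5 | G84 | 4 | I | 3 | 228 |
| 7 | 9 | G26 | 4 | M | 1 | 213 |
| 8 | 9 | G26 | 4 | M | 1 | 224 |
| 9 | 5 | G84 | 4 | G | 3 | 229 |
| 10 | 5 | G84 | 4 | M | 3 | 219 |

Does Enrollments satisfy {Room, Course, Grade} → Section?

No

(Room=5, Course=G84, Grade=4): rows 1, 2, 6, 9, 10 → Section takes values {7, 3} — violation
(Room=9, Course=G26, Grade=4): rows 3, 4, 5, 7, 8 → Section = 1, 1, 1, 1, 1 ✓
Two rows agree on {Room, Course, Grade} but differ on Section, so {Room, Course, Grade} → Section does not hold.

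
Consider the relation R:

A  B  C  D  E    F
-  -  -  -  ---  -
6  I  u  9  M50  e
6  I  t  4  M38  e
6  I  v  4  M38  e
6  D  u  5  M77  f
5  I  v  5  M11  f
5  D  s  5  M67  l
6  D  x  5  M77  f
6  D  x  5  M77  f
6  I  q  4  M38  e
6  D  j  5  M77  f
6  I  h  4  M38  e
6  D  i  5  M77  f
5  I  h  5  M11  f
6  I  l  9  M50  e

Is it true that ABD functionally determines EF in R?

(A=6, B=I, D=9): 2 rows → {E,F} = (M50, e), (M50, e) ✓
(A=6, B=I, D=4): 4 rows → {E,F} = (M38, e), (M38, e), (M38, e), (M38, e) ✓
(A=6, B=D, D=5): 5 rows → {E,F} = (M77, f), (M77, f), (M77, f), (M77, f), (M77, f) ✓
(A=5, B=I, D=5): 2 rows → {E,F} = (M11, f), (M11, f) ✓
(A=5, B=D, D=5): 1 row → {E,F} = (M67, l) ✓
Every ABD value is associated with a single EF value, so ABD -> EF holds.

Yes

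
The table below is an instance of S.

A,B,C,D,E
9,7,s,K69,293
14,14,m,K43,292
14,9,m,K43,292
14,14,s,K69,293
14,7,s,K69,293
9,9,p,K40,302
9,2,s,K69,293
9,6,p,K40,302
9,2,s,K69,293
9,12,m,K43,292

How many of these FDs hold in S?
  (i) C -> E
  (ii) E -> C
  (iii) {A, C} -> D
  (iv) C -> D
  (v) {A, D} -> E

5

(i) C -> E: every LHS value maps to a single RHS value — holds.
(ii) E -> C: every LHS value maps to a single RHS value — holds.
(iii) {A, C} -> D: every LHS value maps to a single RHS value — holds.
(iv) C -> D: every LHS value maps to a single RHS value — holds.
(v) {A, D} -> E: every LHS value maps to a single RHS value — holds.
5 of the 5 dependencies hold.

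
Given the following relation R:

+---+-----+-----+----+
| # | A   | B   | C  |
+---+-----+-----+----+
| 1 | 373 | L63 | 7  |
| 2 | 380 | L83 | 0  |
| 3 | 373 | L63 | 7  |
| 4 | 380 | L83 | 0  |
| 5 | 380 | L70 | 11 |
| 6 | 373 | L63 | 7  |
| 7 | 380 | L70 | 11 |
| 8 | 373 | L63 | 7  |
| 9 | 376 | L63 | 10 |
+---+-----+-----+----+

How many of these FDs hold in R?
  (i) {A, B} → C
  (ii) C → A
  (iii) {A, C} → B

(i) {A, B} → C: every LHS value maps to a single RHS value — holds.
(ii) C → A: every LHS value maps to a single RHS value — holds.
(iii) {A, C} → B: every LHS value maps to a single RHS value — holds.
3 of the 3 dependencies hold.

3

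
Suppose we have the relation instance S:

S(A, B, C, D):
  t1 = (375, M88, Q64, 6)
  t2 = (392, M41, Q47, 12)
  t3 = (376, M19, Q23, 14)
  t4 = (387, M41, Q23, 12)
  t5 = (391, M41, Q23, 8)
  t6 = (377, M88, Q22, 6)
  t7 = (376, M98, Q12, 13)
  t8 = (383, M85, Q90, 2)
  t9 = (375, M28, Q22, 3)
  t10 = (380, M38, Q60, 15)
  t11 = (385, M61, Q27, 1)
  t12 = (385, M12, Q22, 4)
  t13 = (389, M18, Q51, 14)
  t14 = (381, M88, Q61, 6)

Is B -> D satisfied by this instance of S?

No

B=M88: rows 1, 6, 14 → D = 6, 6, 6 ✓
B=M41: rows 2, 4, 5 → D takes values {12, 8} — violation
B=M19: row 3 → D = 14 ✓
B=M98: row 7 → D = 13 ✓
B=M85: row 8 → D = 2 ✓
B=M28: row 9 → D = 3 ✓
B=M38: row 10 → D = 15 ✓
B=M61: row 11 → D = 1 ✓
B=M12: row 12 → D = 4 ✓
B=M18: row 13 → D = 14 ✓
Two rows agree on B but differ on D, so B -> D does not hold.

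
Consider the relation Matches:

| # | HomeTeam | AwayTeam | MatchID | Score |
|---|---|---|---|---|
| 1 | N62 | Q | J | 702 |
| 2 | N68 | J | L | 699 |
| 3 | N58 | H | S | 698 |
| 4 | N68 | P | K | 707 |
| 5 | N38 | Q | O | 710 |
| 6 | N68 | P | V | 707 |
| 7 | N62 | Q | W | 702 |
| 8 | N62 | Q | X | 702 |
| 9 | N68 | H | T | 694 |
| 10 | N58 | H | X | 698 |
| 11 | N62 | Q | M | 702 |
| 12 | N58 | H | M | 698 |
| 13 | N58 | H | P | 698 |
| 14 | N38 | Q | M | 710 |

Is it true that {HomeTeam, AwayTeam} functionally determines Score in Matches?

(HomeTeam=N62, AwayTeam=Q): rows 1, 7, 8, 11 → Score = 702, 702, 702, 702 ✓
(HomeTeam=N68, AwayTeam=J): row 2 → Score = 699 ✓
(HomeTeam=N58, AwayTeam=H): rows 3, 10, 12, 13 → Score = 698, 698, 698, 698 ✓
(HomeTeam=N68, AwayTeam=P): rows 4, 6 → Score = 707, 707 ✓
(HomeTeam=N38, AwayTeam=Q): rows 5, 14 → Score = 710, 710 ✓
(HomeTeam=N68, AwayTeam=H): row 9 → Score = 694 ✓
Every {HomeTeam, AwayTeam} value is associated with a single Score value, so {HomeTeam, AwayTeam} → Score holds.

Yes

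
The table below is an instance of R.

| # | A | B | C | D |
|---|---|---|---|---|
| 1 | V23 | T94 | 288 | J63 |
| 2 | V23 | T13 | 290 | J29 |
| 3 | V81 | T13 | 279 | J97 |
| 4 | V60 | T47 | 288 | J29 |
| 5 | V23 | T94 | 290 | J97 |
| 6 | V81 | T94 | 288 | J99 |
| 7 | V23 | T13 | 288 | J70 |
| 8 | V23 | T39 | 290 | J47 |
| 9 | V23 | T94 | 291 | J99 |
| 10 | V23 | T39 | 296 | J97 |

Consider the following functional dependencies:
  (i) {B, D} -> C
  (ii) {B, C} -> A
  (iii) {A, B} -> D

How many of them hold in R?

(i) {B, D} -> C: (B=T94, D=J99): rows 6, 9 → C takes values {288, 291} — violation — fails.
(ii) {B, C} -> A: (B=T94, C=288): rows 1, 6 → A takes values {V23, V81} — violation — fails.
(iii) {A, B} -> D: (A=V23, B=T94): rows 1, 5, 9 → D takes values {J63, J97, J99} — violation; (A=V23, B=T13): rows 2, 7 → D takes values {J29, J70} — violation; (A=V23, B=T39): rows 8, 10 → D takes values {J47, J97} — violation — fails.
None of the 3 dependencies hold.

0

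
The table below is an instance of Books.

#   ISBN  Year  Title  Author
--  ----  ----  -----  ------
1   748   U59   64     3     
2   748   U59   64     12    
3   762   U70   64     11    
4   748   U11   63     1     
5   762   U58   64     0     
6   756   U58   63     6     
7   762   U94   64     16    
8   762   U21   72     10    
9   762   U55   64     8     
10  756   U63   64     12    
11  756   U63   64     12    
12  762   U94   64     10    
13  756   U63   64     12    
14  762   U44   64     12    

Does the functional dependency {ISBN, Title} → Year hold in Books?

(ISBN=748, Title=64): rows 1, 2 → Year = U59, U59 ✓
(ISBN=762, Title=64): rows 3, 5, 7, 9, 12, 14 → Year takes values {U70, U58, U94, U55, U44} — violation
(ISBN=748, Title=63): row 4 → Year = U11 ✓
(ISBN=756, Title=63): row 6 → Year = U58 ✓
(ISBN=762, Title=72): row 8 → Year = U21 ✓
(ISBN=756, Title=64): rows 10, 11, 13 → Year = U63, U63, U63 ✓
Two rows agree on {ISBN, Title} but differ on Year, so {ISBN, Title} → Year does not hold.

No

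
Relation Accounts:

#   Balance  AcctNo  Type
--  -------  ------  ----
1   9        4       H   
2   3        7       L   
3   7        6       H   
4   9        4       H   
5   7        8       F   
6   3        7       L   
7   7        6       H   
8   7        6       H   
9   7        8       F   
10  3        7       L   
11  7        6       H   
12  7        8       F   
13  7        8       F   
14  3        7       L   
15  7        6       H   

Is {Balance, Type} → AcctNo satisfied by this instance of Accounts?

Yes

(Balance=9, Type=H): rows 1, 4 → AcctNo = 4, 4 ✓
(Balance=3, Type=L): rows 2, 6, 10, 14 → AcctNo = 7, 7, 7, 7 ✓
(Balance=7, Type=H): rows 3, 7, 8, 11, 15 → AcctNo = 6, 6, 6, 6, 6 ✓
(Balance=7, Type=F): rows 5, 9, 12, 13 → AcctNo = 8, 8, 8, 8 ✓
Every {Balance, Type} value is associated with a single AcctNo value, so {Balance, Type} → AcctNo holds.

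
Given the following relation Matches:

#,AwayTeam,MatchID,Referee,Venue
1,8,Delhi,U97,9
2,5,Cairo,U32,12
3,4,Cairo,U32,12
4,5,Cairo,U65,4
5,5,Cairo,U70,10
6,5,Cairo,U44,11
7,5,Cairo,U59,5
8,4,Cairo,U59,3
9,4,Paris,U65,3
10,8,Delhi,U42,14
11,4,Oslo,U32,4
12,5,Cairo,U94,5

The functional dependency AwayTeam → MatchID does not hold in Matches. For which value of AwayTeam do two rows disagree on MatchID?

AwayTeam=8: rows 1, 10 → MatchID = Delhi, Delhi ✓
AwayTeam=5: rows 2, 4, 5, 6, 7, 12 → MatchID = Cairo, Cairo, Cairo, Cairo, Cairo, Cairo ✓
AwayTeam=4: rows 3, 8, 9, 11 → MatchID takes values {Cairo, Paris, Oslo} — violation
The only AwayTeam value with inconsistent MatchID is AwayTeam=4.

4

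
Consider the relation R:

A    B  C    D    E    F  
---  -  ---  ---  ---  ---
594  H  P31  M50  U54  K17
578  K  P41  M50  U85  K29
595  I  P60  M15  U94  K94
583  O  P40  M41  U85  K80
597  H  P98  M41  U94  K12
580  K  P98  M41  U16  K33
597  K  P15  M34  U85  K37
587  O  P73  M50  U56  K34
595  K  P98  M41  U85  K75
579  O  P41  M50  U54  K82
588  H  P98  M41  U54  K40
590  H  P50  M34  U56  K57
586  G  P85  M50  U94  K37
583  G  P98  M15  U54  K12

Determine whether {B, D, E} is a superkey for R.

Yes

All 14 rows have distinct {B, D, E} values, so {B, D, E} → (all attributes) holds and {B, D, E} is a superkey.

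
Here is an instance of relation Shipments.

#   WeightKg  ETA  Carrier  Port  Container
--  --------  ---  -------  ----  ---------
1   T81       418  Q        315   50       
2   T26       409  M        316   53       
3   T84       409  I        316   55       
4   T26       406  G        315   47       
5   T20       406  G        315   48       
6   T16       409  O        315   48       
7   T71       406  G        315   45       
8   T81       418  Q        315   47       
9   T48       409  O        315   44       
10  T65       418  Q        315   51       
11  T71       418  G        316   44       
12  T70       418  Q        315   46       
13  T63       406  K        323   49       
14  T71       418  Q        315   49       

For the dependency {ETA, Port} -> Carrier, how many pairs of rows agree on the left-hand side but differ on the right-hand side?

(ETA=418, Port=315): all 5 rows agree on Carrier — 0 pairs.
(ETA=409, Port=316): violating pairs (2,3) — 1 pair.
(ETA=406, Port=315): all 3 rows agree on Carrier — 0 pairs.
(ETA=409, Port=315): all 2 rows agree on Carrier — 0 pairs.

1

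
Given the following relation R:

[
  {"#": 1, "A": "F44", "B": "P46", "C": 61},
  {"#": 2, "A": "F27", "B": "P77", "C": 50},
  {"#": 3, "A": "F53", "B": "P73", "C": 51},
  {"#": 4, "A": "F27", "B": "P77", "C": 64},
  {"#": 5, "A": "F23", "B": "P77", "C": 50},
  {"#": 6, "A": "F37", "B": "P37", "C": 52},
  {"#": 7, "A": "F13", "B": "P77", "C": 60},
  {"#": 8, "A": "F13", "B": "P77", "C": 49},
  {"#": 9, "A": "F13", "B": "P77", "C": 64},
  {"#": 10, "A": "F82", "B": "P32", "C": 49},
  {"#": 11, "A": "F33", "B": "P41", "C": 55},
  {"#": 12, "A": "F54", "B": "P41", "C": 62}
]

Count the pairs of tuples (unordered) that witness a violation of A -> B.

A=F27: all 2 rows agree on B — 0 pairs.
A=F13: all 3 rows agree on B — 0 pairs.

0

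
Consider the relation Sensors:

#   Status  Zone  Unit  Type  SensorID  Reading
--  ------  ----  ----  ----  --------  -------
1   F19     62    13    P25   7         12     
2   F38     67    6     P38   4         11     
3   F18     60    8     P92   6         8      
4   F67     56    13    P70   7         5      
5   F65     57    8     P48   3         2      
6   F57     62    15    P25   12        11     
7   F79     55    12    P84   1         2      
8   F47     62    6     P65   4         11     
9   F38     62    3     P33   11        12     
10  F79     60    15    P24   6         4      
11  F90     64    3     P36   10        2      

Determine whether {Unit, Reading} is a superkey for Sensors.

No

Rows 2 and 8 have the same {Unit, Reading} value (Unit=6, Reading=11) but are distinct tuples, so {Unit, Reading} does not determine every attribute — not a superkey.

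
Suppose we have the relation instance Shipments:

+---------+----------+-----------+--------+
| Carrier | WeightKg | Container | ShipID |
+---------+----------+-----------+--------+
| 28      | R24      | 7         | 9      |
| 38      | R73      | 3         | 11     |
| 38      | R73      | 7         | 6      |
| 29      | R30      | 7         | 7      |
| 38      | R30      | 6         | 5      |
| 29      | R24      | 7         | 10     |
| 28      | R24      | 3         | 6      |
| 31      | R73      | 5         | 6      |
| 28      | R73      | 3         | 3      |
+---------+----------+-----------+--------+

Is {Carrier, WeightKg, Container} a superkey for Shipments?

All 9 rows have distinct {Carrier, WeightKg, Container} values, so {Carrier, WeightKg, Container} → (all attributes) holds and {Carrier, WeightKg, Container} is a superkey.

Yes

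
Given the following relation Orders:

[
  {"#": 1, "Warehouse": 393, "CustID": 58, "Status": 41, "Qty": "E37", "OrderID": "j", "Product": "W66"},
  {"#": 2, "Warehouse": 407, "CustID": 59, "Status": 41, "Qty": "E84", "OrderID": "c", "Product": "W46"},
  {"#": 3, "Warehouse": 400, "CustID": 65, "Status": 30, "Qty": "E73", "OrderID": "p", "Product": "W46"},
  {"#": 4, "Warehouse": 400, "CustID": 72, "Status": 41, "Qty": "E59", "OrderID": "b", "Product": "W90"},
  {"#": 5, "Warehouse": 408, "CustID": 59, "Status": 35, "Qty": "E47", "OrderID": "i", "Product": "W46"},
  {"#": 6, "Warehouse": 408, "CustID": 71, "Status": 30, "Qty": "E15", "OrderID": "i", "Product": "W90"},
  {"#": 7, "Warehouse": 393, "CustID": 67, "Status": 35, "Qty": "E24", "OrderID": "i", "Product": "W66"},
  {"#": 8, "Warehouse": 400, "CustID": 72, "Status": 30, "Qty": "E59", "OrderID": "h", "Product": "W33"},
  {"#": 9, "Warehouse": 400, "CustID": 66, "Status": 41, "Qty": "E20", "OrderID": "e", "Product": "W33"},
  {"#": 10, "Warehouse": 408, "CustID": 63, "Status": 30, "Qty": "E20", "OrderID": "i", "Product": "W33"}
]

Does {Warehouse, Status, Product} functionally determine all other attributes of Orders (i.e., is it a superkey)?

Yes

All 10 rows have distinct {Warehouse, Status, Product} values, so {Warehouse, Status, Product} → (all attributes) holds and {Warehouse, Status, Product} is a superkey.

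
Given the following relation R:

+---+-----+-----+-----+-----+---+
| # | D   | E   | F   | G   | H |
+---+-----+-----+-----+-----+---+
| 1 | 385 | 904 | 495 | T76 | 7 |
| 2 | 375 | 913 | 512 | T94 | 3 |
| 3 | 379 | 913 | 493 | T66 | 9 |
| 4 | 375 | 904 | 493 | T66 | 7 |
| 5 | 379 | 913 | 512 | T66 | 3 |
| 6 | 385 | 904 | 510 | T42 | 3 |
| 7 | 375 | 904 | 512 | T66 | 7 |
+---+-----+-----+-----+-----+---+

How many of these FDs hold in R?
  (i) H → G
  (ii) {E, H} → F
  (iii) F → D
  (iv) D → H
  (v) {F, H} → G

0

(i) H → G: H=7: rows 1, 4, 7 → G takes values {T76, T66} — violation; H=3: rows 2, 5, 6 → G takes values {T94, T66, T42} — violation — fails.
(ii) {E, H} → F: (E=904, H=7): rows 1, 4, 7 → F takes values {495, 493, 512} — violation — fails.
(iii) F → D: F=512: rows 2, 5, 7 → D takes values {375, 379} — violation; F=493: rows 3, 4 → D takes values {379, 375} — violation — fails.
(iv) D → H: D=385: rows 1, 6 → H takes values {7, 3} — violation; D=375: rows 2, 4, 7 → H takes values {3, 7} — violation; D=379: rows 3, 5 → H takes values {9, 3} — violation — fails.
(v) {F, H} → G: (F=512, H=3): rows 2, 5 → G takes values {T94, T66} — violation — fails.
None of the 5 dependencies hold.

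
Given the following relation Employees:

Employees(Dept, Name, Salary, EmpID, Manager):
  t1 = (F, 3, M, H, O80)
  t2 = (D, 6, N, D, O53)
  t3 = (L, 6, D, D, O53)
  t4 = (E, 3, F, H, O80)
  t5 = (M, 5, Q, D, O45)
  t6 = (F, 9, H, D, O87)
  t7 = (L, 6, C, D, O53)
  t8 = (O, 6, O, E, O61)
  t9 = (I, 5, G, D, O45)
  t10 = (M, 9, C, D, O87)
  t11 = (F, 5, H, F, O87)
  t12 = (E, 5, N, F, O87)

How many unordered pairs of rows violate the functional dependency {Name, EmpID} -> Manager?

(Name=3, EmpID=H): all 2 rows agree on Manager — 0 pairs.
(Name=6, EmpID=D): all 3 rows agree on Manager — 0 pairs.
(Name=5, EmpID=D): all 2 rows agree on Manager — 0 pairs.
(Name=9, EmpID=D): all 2 rows agree on Manager — 0 pairs.
(Name=5, EmpID=F): all 2 rows agree on Manager — 0 pairs.

0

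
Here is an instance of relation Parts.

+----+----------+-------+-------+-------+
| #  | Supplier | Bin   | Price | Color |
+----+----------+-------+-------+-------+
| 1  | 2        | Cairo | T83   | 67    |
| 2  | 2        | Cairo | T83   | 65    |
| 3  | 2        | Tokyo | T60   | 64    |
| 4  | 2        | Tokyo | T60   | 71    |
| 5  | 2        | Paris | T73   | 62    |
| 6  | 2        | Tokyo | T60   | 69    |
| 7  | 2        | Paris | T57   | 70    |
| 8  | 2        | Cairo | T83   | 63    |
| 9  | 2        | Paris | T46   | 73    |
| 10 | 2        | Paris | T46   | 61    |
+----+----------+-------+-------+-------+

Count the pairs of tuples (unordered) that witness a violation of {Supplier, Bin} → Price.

5

(Supplier=2, Bin=Cairo): all 3 rows agree on Price — 0 pairs.
(Supplier=2, Bin=Tokyo): all 3 rows agree on Price — 0 pairs.
(Supplier=2, Bin=Paris): violating pairs (5,7), (5,9), (5,10), (7,9), (7,10) — 5 pairs.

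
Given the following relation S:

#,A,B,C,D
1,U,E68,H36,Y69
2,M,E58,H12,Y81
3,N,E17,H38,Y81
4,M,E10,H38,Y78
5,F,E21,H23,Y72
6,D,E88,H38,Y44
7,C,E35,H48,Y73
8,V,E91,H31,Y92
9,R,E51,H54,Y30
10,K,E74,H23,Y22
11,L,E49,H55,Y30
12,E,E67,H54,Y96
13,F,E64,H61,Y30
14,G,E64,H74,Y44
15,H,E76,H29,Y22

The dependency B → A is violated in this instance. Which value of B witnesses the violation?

B=E68: row 1 → A = U ✓
B=E58: row 2 → A = M ✓
B=E17: row 3 → A = N ✓
B=E10: row 4 → A = M ✓
B=E21: row 5 → A = F ✓
B=E88: row 6 → A = D ✓
B=E35: row 7 → A = C ✓
B=E91: row 8 → A = V ✓
B=E51: row 9 → A = R ✓
B=E74: row 10 → A = K ✓
B=E49: row 11 → A = L ✓
B=E67: row 12 → A = E ✓
B=E64: rows 13, 14 → A takes values {F, G} — violation
B=E76: row 15 → A = H ✓
The only B value with inconsistent A is B=E64.

E64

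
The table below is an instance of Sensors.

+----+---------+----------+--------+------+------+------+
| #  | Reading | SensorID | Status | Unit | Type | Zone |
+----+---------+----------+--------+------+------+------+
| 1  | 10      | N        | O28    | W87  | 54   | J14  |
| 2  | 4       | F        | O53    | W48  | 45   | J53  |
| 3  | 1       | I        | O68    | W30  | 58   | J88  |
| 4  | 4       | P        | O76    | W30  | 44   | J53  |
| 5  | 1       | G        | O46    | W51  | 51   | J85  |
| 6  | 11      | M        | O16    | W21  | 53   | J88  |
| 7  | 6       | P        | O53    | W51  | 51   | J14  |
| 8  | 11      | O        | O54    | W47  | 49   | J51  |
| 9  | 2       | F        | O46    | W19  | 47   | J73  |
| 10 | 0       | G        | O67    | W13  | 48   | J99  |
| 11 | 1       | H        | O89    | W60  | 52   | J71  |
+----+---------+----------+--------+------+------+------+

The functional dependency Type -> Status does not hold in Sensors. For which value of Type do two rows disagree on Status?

51

Type=54: row 1 → Status = O28 ✓
Type=45: row 2 → Status = O53 ✓
Type=58: row 3 → Status = O68 ✓
Type=44: row 4 → Status = O76 ✓
Type=51: rows 5, 7 → Status takes values {O46, O53} — violation
Type=53: row 6 → Status = O16 ✓
Type=49: row 8 → Status = O54 ✓
Type=47: row 9 → Status = O46 ✓
Type=48: row 10 → Status = O67 ✓
Type=52: row 11 → Status = O89 ✓
The only Type value with inconsistent Status is Type=51.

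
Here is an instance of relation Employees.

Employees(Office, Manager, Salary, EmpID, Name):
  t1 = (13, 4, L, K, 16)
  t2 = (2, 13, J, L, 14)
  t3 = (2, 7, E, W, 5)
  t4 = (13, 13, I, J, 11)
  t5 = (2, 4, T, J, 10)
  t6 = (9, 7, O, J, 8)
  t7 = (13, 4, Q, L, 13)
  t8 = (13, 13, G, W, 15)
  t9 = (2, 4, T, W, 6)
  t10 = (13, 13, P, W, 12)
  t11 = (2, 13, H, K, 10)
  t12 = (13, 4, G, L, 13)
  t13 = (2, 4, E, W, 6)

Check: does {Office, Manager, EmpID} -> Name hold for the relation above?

No

(Office=13, Manager=4, EmpID=K): row 1 → Name = 16 ✓
(Office=2, Manager=13, EmpID=L): row 2 → Name = 14 ✓
(Office=2, Manager=7, EmpID=W): row 3 → Name = 5 ✓
(Office=13, Manager=13, EmpID=J): row 4 → Name = 11 ✓
(Office=2, Manager=4, EmpID=J): row 5 → Name = 10 ✓
(Office=9, Manager=7, EmpID=J): row 6 → Name = 8 ✓
(Office=13, Manager=4, EmpID=L): rows 7, 12 → Name = 13, 13 ✓
(Office=13, Manager=13, EmpID=W): rows 8, 10 → Name takes values {15, 12} — violation
(Office=2, Manager=4, EmpID=W): rows 9, 13 → Name = 6, 6 ✓
(Office=2, Manager=13, EmpID=K): row 11 → Name = 10 ✓
Two rows agree on {Office, Manager, EmpID} but differ on Name, so {Office, Manager, EmpID} -> Name does not hold.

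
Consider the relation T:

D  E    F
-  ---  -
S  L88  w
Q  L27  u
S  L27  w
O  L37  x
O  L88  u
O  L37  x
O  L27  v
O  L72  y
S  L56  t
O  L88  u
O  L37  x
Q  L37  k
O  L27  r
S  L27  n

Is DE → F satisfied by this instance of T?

No

(D=S, E=L88): 1 row → F = w ✓
(D=Q, E=L27): 1 row → F = u ✓
(D=S, E=L27): 2 rows → F takes values {w, n} — violation
(D=O, E=L37): 3 rows → F = x, x, x ✓
(D=O, E=L88): 2 rows → F = u, u ✓
(D=O, E=L27): 2 rows → F takes values {v, r} — violation
(D=O, E=L72): 1 row → F = y ✓
(D=S, E=L56): 1 row → F = t ✓
(D=Q, E=L37): 1 row → F = k ✓
Two rows agree on DE but differ on F, so DE → F does not hold.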